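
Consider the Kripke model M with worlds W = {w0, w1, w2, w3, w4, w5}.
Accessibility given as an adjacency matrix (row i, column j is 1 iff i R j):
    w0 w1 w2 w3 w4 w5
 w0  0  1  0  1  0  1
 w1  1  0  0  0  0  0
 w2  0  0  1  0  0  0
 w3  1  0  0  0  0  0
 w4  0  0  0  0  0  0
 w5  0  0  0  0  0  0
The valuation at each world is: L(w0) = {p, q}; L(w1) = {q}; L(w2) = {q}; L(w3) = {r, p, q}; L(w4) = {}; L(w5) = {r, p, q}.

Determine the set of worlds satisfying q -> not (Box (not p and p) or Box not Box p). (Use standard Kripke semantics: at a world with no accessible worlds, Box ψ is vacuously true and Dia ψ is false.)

w0, w4

Let φ = q -> not (Box (not p and p) or Box not Box p). Evaluate φ at each world:
  w0 (successors {w1, w3, w5}): φ is true.
  w1 (successors {w0}): φ is false.
  w2 (successors {w2}): φ is false.
  w3 (successors {w0}): φ is false.
  w4 (successors ∅): φ is true.
  w5 (successors ∅): φ is false.
For instance, at w0:
  At w0: q is true, not (Box (not p and p) or Box not Box p) is true, so q -> not (Box (not p and p) or Box not Box p) is true.
    At w0: Box (not p and p) or Box not Box p is false, so not (Box (not p and p) or Box not Box p) is true.
      At w0: Box (not p and p) is false, Box not Box p is false, so Box (not p and p) or Box not Box p is false.
Satisfying worlds: {w0, w4}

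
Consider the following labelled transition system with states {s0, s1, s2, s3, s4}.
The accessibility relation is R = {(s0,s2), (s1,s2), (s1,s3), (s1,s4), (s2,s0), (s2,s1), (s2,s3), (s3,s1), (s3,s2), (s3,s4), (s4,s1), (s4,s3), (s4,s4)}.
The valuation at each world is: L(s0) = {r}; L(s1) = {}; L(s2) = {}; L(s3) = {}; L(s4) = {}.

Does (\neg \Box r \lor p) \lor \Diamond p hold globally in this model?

Yes

Recall that \Box ψ holds at a world iff ψ holds at every accessible world, and \Diamond ψ holds iff ψ holds at some accessible world.
Let φ = (\neg \Box r \lor p) \lor \Diamond p. Evaluate φ at each world:
  s0 (successors {s2}): φ is true.
  s1 (successors {s2, s3, s4}): φ is true.
  s2 (successors {s0, s1, s3}): φ is true.
  s3 (successors {s1, s2, s4}): φ is true.
  s4 (successors {s1, s3, s4}): φ is true.
For instance, at s3:
  At s3: \neg \Box r \lor p is true, \Diamond p is false, so (\neg \Box r \lor p) \lor \Diamond p is true.
    At s3: \neg \Box r is true, p is false, so \neg \Box r \lor p is true.
      At s3: \Box r is false, so \neg \Box r is true.
    At s3: \Diamond p requires p at some successor in {s1, s2, s4}.
      At s1: p is false.
      At s2: p is false.
      At s4: p is false.
    So \Diamond p is false at s3.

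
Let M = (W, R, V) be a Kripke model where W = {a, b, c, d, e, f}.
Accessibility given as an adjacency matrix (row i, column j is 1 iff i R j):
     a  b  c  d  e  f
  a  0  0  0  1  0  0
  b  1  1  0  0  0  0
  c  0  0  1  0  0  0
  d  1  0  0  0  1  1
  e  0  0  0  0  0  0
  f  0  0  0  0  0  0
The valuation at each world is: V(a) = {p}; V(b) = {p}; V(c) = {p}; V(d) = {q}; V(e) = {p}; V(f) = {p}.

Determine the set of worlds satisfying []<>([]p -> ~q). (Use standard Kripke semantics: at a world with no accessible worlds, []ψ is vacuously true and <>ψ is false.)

Let φ = []<>([]p -> ~q). Evaluate φ at each world:
  a (successors {d}): φ is true.
  b (successors {a, b}): φ is false.
  c (successors {c}): φ is true.
  d (successors {a, e, f}): φ is false.
  e (successors ∅): φ is true.
  f (successors ∅): φ is true.
For instance, at d:
  At d: []<>([]p -> ~q) requires <>([]p -> ~q) at every successor {a, e, f}.
    <>([]p -> ~q) fails at a, so []<>([]p -> ~q) is false at d.
      At a: <>([]p -> ~q) requires []p -> ~q at some successor in {d}.
        At d: []p -> ~q is false.
      So <>([]p -> ~q) is false at a.
Satisfying worlds: {a, c, e, f}

a, c, e, f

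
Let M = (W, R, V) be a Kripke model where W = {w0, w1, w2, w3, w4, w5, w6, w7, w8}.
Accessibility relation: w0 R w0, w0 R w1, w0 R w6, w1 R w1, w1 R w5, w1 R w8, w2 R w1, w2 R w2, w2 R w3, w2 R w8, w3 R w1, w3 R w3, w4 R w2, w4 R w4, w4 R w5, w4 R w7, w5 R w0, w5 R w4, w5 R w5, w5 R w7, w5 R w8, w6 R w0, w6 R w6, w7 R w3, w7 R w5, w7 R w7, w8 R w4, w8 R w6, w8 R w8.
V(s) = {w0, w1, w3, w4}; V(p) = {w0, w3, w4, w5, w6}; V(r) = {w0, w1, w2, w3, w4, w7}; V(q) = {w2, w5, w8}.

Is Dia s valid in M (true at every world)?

Let φ = Dia s. Evaluate φ at each world:
  w0 (successors {w0, w1, w6}): φ is true.
  w1 (successors {w1, w5, w8}): φ is true.
  w2 (successors {w1, w2, w3, w8}): φ is true.
  w3 (successors {w1, w3}): φ is true.
  w4 (successors {w2, w4, w5, w7}): φ is true.
  w5 (successors {w0, w4, w5, w7, w8}): φ is true.
  w6 (successors {w0, w6}): φ is true.
  w7 (successors {w3, w5, w7}): φ is true.
  w8 (successors {w4, w6, w8}): φ is true.
For instance, at w5:
  At w5: Dia s requires s at some successor in {w0, w4, w5, w7, w8}.
    s holds at w0, so Dia s is true at w5.

Yes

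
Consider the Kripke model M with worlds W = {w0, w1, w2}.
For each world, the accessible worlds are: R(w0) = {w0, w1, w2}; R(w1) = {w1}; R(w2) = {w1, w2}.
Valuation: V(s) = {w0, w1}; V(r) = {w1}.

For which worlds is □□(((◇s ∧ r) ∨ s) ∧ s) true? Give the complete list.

w1

Let φ = □□(((◇s ∧ r) ∨ s) ∧ s). Evaluate φ at each world:
  w0 (successors {w0, w1, w2}): φ is false.
  w1 (successors {w1}): φ is true.
  w2 (successors {w1, w2}): φ is false.
For instance, at w2:
  At w2: □□(((◇s ∧ r) ∨ s) ∧ s) requires □(((◇s ∧ r) ∨ s) ∧ s) at every successor {w1, w2}.
    □(((◇s ∧ r) ∨ s) ∧ s) fails at w2, so □□(((◇s ∧ r) ∨ s) ∧ s) is false at w2.
      At w2: □(((◇s ∧ r) ∨ s) ∧ s) requires ((◇s ∧ r) ∨ s) ∧ s at every successor {w1, w2}.
        ((◇s ∧ r) ∨ s) ∧ s fails at w2, so □(((◇s ∧ r) ∨ s) ∧ s) is false at w2.
Satisfying worlds: {w1}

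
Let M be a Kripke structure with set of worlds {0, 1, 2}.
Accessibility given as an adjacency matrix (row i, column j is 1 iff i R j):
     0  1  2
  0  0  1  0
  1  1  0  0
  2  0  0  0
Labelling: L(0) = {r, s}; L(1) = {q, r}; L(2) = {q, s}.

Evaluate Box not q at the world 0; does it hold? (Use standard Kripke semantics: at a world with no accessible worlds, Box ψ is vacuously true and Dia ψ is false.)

At 0: Box not q requires not q at every successor {1}.
  not q fails at 1, so Box not q is false at 0.

No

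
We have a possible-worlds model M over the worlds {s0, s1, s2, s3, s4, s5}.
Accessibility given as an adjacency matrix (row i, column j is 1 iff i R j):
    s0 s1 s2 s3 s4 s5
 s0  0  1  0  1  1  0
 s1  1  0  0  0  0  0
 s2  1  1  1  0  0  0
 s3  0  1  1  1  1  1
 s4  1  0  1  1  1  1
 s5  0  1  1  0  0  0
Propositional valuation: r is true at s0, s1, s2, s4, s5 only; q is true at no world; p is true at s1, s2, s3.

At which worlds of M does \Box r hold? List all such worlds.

s1, s2, s5

Let φ = \Box r. Evaluate φ at each world:
  s0 (successors {s1, s3, s4}): φ is false.
  s1 (successors {s0}): φ is true.
  s2 (successors {s0, s1, s2}): φ is true.
  s3 (successors {s1, s2, s3, s4, s5}): φ is false.
  s4 (successors {s0, s2, s3, s4, s5}): φ is false.
  s5 (successors {s1, s2}): φ is true.
For instance, at s3:
  At s3: \Box r requires r at every successor {s1, s2, s3, s4, s5}.
    r fails at s3, so \Box r is false at s3.
Satisfying worlds: {s1, s2, s5}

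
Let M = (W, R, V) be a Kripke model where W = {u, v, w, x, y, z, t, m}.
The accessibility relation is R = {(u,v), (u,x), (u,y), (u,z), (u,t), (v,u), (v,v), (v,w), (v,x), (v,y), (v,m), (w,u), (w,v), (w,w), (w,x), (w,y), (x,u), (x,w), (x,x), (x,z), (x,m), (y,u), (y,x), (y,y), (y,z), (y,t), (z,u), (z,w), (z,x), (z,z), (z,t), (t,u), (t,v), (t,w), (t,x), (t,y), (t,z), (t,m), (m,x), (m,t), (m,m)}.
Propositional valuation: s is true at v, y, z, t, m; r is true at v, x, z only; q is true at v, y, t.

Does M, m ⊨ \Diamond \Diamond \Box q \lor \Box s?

At m: \Diamond \Diamond \Box q is false, \Box s is false, so \Diamond \Diamond \Box q \lor \Box s is false.
  At m: \Diamond \Diamond \Box q requires \Diamond \Box q at some successor in {x, t, m}.
    At x: \Diamond \Box q is false.
    At t: \Diamond \Box q is false.
    At m: \Diamond \Box q is false.
  So \Diamond \Diamond \Box q is false at m.
  At m: \Box s requires s at every successor {x, t, m}.
    s fails at x, so \Box s is false at m.

No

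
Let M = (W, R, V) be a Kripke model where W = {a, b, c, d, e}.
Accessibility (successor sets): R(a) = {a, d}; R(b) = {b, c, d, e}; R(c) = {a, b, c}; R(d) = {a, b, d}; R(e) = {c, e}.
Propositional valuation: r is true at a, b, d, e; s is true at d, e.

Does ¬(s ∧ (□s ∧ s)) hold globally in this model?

Yes

Recall that □ψ holds at a world iff ψ holds at every accessible world, and ◇ψ holds iff ψ holds at some accessible world.
Let φ = ¬(s ∧ (□s ∧ s)). Evaluate φ at each world:
  a (successors {a, d}): φ is true.
  b (successors {b, c, d, e}): φ is true.
  c (successors {a, b, c}): φ is true.
  d (successors {a, b, d}): φ is true.
  e (successors {c, e}): φ is true.
For instance, at c:
  At c: s ∧ (□s ∧ s) is false, so ¬(s ∧ (□s ∧ s)) is true.
    At c: s is false, □s ∧ s is false, so s ∧ (□s ∧ s) is false.
      At c: □s is false, s is false, so □s ∧ s is false.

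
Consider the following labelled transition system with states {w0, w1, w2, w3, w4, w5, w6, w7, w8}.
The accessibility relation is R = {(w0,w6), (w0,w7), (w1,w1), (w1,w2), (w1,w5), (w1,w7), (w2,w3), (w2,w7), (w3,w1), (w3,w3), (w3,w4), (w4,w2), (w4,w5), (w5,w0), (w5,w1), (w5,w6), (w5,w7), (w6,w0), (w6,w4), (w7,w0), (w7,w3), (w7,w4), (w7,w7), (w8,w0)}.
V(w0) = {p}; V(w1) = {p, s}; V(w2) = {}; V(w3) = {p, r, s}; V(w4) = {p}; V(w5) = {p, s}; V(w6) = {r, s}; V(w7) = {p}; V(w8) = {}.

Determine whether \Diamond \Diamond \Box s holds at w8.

At w8: \Diamond \Diamond \Box s requires \Diamond \Box s at some successor in {w0}.
  At w0: \Diamond \Box s is false.
So \Diamond \Diamond \Box s is false at w8.

No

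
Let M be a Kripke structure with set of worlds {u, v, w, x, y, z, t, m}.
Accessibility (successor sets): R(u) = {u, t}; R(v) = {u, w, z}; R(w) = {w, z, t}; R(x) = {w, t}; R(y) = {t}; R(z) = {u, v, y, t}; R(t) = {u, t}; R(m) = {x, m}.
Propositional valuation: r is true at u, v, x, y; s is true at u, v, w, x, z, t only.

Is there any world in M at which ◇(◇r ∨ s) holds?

Yes

Let φ = ◇(◇r ∨ s). Evaluate φ at each world:
  u (successors {u, t}): φ is true.
  v (successors {u, w, z}): φ is true.
  w (successors {w, z, t}): φ is true.
  x (successors {w, t}): φ is true.
  y (successors {t}): φ is true.
  z (successors {u, v, y, t}): φ is true.
  t (successors {u, t}): φ is true.
  m (successors {x, m}): φ is true.
Detail at u (witness):
  At u: ◇(◇r ∨ s) requires ◇r ∨ s at some successor in {u, t}.
    ◇r ∨ s holds at u, so ◇(◇r ∨ s) is true at u.
      At u: ◇r is true, s is true, so ◇r ∨ s is true.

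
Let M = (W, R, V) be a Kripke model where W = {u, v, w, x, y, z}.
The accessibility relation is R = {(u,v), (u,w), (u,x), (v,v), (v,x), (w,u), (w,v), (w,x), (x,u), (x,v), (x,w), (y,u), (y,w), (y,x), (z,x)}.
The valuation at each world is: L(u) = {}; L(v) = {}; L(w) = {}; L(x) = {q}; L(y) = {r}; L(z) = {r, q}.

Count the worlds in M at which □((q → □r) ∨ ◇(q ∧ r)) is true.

1

Recall that □ψ holds at a world iff ψ holds at every accessible world, and ◇ψ holds iff ψ holds at some accessible world.
Let φ = □((q → □r) ∨ ◇(q ∧ r)). Evaluate φ at each world:
  u (successors {v, w, x}): φ is false.
  v (successors {v, x}): φ is false.
  w (successors {u, v, x}): φ is false.
  x (successors {u, v, w}): φ is true.
  y (successors {u, w, x}): φ is false.
  z (successors {x}): φ is false.
For instance, at w:
  At w: □((q → □r) ∨ ◇(q ∧ r)) requires (q → □r) ∨ ◇(q ∧ r) at every successor {u, v, x}.
    (q → □r) ∨ ◇(q ∧ r) fails at x, so □((q → □r) ∨ ◇(q ∧ r)) is false at w.
      At x: q → □r is false, ◇(q ∧ r) is false, so (q → □r) ∨ ◇(q ∧ r) is false.
Satisfying worlds: {x}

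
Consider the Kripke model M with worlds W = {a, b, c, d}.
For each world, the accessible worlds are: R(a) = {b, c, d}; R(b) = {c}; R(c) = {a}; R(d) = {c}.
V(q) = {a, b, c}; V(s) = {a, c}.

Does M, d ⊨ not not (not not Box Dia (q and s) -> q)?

Recall that Box ψ holds at a world iff ψ holds at every accessible world, and Dia ψ holds iff ψ holds at some accessible world.
At d: not (not not Box Dia (q and s) -> q) is true, so not not (not not Box Dia (q and s) -> q) is false.
  At d: not not Box Dia (q and s) -> q is false, so not (not not Box Dia (q and s) -> q) is true.
    At d: not not Box Dia (q and s) is true, q is false, so not not Box Dia (q and s) -> q is false.
      At d: not Box Dia (q and s) is false, so not not Box Dia (q and s) is true.

No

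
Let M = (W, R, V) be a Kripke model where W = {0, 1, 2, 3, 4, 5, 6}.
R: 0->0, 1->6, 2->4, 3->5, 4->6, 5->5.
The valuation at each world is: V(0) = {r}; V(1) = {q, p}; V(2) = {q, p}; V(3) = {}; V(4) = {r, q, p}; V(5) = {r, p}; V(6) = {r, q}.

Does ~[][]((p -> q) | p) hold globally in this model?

No

Let φ = ~[][]((p -> q) | p). Evaluate φ at each world:
  0 (successors {0}): φ is false.
  1 (successors {6}): φ is false.
  2 (successors {4}): φ is false.
  3 (successors {5}): φ is false.
  4 (successors {6}): φ is false.
  5 (successors {5}): φ is false.
  6 (successors ∅): φ is false.
Detail at 0 (counterexample):
  At 0: [][]((p -> q) | p) is true, so ~[][]((p -> q) | p) is false.
    At 0: [][]((p -> q) | p) requires []((p -> q) | p) at every successor {0}.
      At 0: []((p -> q) | p) is true.
    So [][]((p -> q) | p) is true at 0.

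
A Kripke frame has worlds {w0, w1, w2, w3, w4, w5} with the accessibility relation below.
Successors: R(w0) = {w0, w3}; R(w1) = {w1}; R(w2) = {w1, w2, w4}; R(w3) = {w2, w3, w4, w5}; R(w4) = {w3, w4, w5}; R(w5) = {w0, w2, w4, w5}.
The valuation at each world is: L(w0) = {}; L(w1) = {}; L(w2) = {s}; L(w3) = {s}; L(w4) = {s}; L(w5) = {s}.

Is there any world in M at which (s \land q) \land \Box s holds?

Let φ = (s \land q) \land \Box s. Evaluate φ at each world:
  w0 (successors {w0, w3}): φ is false.
  w1 (successors {w1}): φ is false.
  w2 (successors {w1, w2, w4}): φ is false.
  w3 (successors {w2, w3, w4, w5}): φ is false.
  w4 (successors {w3, w4, w5}): φ is false.
  w5 (successors {w0, w2, w4, w5}): φ is false.
For instance, at w1:
  At w1: s \land q is false, \Box s is false, so (s \land q) \land \Box s is false.
    At w1: \Box s requires s at every successor {w1}.
      s fails at w1, so \Box s is false at w1.

No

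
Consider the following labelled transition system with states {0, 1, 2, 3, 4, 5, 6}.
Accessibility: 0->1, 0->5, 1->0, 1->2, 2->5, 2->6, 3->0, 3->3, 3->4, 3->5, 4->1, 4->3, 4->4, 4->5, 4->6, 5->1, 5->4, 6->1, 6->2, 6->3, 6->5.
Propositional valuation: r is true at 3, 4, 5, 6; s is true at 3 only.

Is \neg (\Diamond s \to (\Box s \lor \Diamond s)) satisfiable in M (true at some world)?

No

Let φ = \neg (\Diamond s \to (\Box s \lor \Diamond s)). Evaluate φ at each world:
  0 (successors {1, 5}): φ is false.
  1 (successors {0, 2}): φ is false.
  2 (successors {5, 6}): φ is false.
  3 (successors {0, 3, 4, 5}): φ is false.
  4 (successors {1, 3, 4, 5, 6}): φ is false.
  5 (successors {1, 4}): φ is false.
  6 (successors {1, 2, 3, 5}): φ is false.
For instance, at 0:
  At 0: \Diamond s \to (\Box s \lor \Diamond s) is true, so \neg (\Diamond s \to (\Box s \lor \Diamond s)) is false.
    At 0: \Diamond s is false, \Box s \lor \Diamond s is false, so \Diamond s \to (\Box s \lor \Diamond s) is true.
      At 0: \Diamond s requires s at some successor in {1, 5}.
        At 1: s is false.
        At 5: s is false.
      So \Diamond s is false at 0.
      At 0: \Box s is false, \Diamond s is false, so \Box s \lor \Diamond s is false.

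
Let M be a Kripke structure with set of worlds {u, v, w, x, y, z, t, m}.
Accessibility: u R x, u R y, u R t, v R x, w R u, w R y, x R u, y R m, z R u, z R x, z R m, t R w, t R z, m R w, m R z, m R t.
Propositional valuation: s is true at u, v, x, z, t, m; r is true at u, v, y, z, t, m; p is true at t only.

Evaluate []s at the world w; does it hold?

No

Recall that []ψ holds at a world iff ψ holds at every accessible world, and <>ψ holds iff ψ holds at some accessible world.
At w: []s requires s at every successor {u, y}.
  s fails at y, so []s is false at w.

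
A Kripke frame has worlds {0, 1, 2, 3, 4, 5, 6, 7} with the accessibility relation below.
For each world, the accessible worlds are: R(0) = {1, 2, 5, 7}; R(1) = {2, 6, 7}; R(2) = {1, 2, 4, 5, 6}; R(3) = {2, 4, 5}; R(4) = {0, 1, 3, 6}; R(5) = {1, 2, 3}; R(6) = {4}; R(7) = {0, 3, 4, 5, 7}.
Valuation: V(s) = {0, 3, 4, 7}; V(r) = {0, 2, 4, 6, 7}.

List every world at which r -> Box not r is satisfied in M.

Recall that Box ψ holds at a world iff ψ holds at every accessible world, and Dia ψ holds iff ψ holds at some accessible world.
Let φ = r -> Box not r. Evaluate φ at each world:
  0 (successors {1, 2, 5, 7}): φ is false.
  1 (successors {2, 6, 7}): φ is true.
  2 (successors {1, 2, 4, 5, 6}): φ is false.
  3 (successors {2, 4, 5}): φ is true.
  4 (successors {0, 1, 3, 6}): φ is false.
  5 (successors {1, 2, 3}): φ is true.
  6 (successors {4}): φ is false.
  7 (successors {0, 3, 4, 5, 7}): φ is false.
For instance, at 4:
  At 4: r is true, Box not r is false, so r -> Box not r is false.
    At 4: Box not r requires not r at every successor {0, 1, 3, 6}.
      not r fails at 0, so Box not r is false at 4.
Satisfying worlds: {1, 3, 5}

1, 3, 5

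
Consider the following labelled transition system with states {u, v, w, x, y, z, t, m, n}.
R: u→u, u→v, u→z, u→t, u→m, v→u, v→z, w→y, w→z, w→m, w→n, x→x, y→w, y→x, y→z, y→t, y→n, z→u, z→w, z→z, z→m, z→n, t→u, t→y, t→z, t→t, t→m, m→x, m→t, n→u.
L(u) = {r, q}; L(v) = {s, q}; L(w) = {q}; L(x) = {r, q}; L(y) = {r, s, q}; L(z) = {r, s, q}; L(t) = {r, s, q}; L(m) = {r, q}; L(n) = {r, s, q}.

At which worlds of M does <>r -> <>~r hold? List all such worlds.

Recall that <>ψ holds at a world iff ψ holds at some accessible world.
Let φ = <>r -> <>~r. Evaluate φ at each world:
  u (successors {u, v, z, t, m}): φ is true.
  v (successors {u, z}): φ is false.
  w (successors {y, z, m, n}): φ is false.
  x (successors {x}): φ is false.
  y (successors {w, x, z, t, n}): φ is true.
  z (successors {u, w, z, m, n}): φ is true.
  t (successors {u, y, z, t, m}): φ is false.
  m (successors {x, t}): φ is false.
  n (successors {u}): φ is false.
For instance, at v:
  At v: <>r is true, <>~r is false, so <>r -> <>~r is false.
    At v: <>r requires r at some successor in {u, z}.
      r holds at u, so <>r is true at v.
    At v: <>~r requires ~r at some successor in {u, z}.
      At u: ~r is false.
      At z: ~r is false.
    So <>~r is false at v.
Satisfying worlds: {u, y, z}

u, y, z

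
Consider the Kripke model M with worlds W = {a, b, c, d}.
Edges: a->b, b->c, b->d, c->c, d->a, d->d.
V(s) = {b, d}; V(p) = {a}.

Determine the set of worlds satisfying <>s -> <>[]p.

Let φ = <>s -> <>[]p. Evaluate φ at each world:
  a (successors {b}): φ is false.
  b (successors {c, d}): φ is false.
  c (successors {c}): φ is true.
  d (successors {a, d}): φ is false.
For instance, at d:
  At d: <>s is true, <>[]p is false, so <>s -> <>[]p is false.
    At d: <>s requires s at some successor in {a, d}.
      s holds at d, so <>s is true at d.
    At d: <>[]p requires []p at some successor in {a, d}.
      At a: []p is false.
      At d: []p is false.
    So <>[]p is false at d.
Satisfying worlds: {c}

c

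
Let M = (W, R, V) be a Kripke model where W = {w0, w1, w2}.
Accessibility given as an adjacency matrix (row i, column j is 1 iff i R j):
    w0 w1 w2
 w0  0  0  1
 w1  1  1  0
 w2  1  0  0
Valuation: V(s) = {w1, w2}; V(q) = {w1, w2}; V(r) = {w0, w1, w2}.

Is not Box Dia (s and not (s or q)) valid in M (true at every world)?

Yes

Recall that Box ψ holds at a world iff ψ holds at every accessible world, and Dia ψ holds iff ψ holds at some accessible world.
Let φ = not Box Dia (s and not (s or q)). Evaluate φ at each world:
  w0 (successors {w2}): φ is true.
  w1 (successors {w0, w1}): φ is true.
  w2 (successors {w0}): φ is true.
For instance, at w1:
  At w1: Box Dia (s and not (s or q)) is false, so not Box Dia (s and not (s or q)) is true.
    At w1: Box Dia (s and not (s or q)) requires Dia (s and not (s or q)) at every successor {w0, w1}.
      Dia (s and not (s or q)) fails at w0, so Box Dia (s and not (s or q)) is false at w1.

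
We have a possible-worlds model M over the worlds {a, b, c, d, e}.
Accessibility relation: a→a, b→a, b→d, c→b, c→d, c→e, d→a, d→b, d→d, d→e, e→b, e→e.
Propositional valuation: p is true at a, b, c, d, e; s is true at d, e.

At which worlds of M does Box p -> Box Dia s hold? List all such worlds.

c, e

Let φ = Box p -> Box Dia s. Evaluate φ at each world:
  a (successors {a}): φ is false.
  b (successors {a, d}): φ is false.
  c (successors {b, d, e}): φ is true.
  d (successors {a, b, d, e}): φ is false.
  e (successors {b, e}): φ is true.
For instance, at c:
  At c: Box p is true, Box Dia s is true, so Box p -> Box Dia s is true.
    At c: Box p requires p at every successor {b, d, e}.
      At b: p is true.
      At d: p is true.
      At e: p is true.
    So Box p is true at c.
    At c: Box Dia s requires Dia s at every successor {b, d, e}.
      At b: Dia s is true.
      At d: Dia s is true.
      At e: Dia s is true.
    So Box Dia s is true at c.
Satisfying worlds: {c, e}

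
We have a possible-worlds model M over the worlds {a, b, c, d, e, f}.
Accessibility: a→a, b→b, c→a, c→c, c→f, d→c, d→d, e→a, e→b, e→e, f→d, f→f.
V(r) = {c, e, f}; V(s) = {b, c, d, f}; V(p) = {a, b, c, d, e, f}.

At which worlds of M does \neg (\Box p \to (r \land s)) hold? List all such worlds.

a, b, d, e

Let φ = \neg (\Box p \to (r \land s)). Evaluate φ at each world:
  a (successors {a}): φ is true.
  b (successors {b}): φ is true.
  c (successors {a, c, f}): φ is false.
  d (successors {c, d}): φ is true.
  e (successors {a, b, e}): φ is true.
  f (successors {d, f}): φ is false.
For instance, at e:
  At e: \Box p \to (r \land s) is false, so \neg (\Box p \to (r \land s)) is true.
    At e: \Box p is true, r \land s is false, so \Box p \to (r \land s) is false.
      At e: \Box p requires p at every successor {a, b, e}.
        At a: p is true.
        At b: p is true.
        At e: p is true.
      So \Box p is true at e.
Satisfying worlds: {a, b, d, e}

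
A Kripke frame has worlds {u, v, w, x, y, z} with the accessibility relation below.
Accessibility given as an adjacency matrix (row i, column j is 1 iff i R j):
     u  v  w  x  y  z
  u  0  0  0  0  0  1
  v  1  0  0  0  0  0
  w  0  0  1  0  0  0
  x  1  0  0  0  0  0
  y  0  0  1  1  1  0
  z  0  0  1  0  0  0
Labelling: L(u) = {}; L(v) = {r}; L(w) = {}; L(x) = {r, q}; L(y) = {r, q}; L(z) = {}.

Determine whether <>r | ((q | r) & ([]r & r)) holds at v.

At v: <>r is false, (q | r) & ([]r & r) is false, so <>r | ((q | r) & ([]r & r)) is false.
  At v: <>r requires r at some successor in {u}.
    At u: r is false.
  So <>r is false at v.
  At v: q | r is true, []r & r is false, so (q | r) & ([]r & r) is false.
    At v: []r is false, r is true, so []r & r is false.
      At v: []r requires r at every successor {u}.
        r fails at u, so []r is false at v.

No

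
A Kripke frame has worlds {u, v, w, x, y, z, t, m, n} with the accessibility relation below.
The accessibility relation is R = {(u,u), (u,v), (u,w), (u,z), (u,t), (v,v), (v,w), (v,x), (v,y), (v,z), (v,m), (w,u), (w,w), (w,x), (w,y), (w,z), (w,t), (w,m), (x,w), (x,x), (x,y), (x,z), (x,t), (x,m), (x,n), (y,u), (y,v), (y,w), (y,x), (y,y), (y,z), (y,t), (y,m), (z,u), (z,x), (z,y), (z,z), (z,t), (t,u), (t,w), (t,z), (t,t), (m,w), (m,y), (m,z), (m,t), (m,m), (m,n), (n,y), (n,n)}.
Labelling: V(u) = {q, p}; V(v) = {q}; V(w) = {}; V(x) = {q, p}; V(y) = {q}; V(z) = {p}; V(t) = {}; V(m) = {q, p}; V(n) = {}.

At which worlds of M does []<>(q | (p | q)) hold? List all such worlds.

Let φ = []<>(q | (p | q)). Evaluate φ at each world:
  u (successors {u, v, w, z, t}): φ is true.
  v (successors {v, w, x, y, z, m}): φ is true.
  w (successors {u, w, x, y, z, t, m}): φ is true.
  x (successors {w, x, y, z, t, m, n}): φ is true.
  y (successors {u, v, w, x, y, z, t, m}): φ is true.
  z (successors {u, x, y, z, t}): φ is true.
  t (successors {u, w, z, t}): φ is true.
  m (successors {w, y, z, t, m, n}): φ is true.
  n (successors {y, n}): φ is true.
For instance, at y:
  At y: []<>(q | (p | q)) requires <>(q | (p | q)) at every successor {u, v, w, x, y, z, t, m}.
    At u: <>(q | (p | q)) is true.
    At v: <>(q | (p | q)) is true.
    At w: <>(q | (p | q)) is true.
    At x: <>(q | (p | q)) is true.
    At y: <>(q | (p | q)) is true.
    At z: <>(q | (p | q)) is true.
    At t: <>(q | (p | q)) is true.
    At m: <>(q | (p | q)) is true.
  So []<>(q | (p | q)) is true at y.
Satisfying worlds: {u, v, w, x, y, z, t, m, n}

u, v, w, x, y, z, t, m, n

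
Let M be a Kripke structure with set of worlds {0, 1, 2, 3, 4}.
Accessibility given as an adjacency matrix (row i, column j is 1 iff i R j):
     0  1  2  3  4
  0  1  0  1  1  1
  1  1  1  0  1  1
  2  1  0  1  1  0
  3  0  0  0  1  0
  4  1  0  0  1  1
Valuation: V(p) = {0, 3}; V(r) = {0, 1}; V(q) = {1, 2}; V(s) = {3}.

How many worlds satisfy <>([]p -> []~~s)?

Let φ = <>([]p -> []~~s). Evaluate φ at each world:
  0 (successors {0, 2, 3, 4}): φ is true.
  1 (successors {0, 1, 3, 4}): φ is true.
  2 (successors {0, 2, 3}): φ is true.
  3 (successors {3}): φ is true.
  4 (successors {0, 3, 4}): φ is true.
For instance, at 0:
  At 0: <>([]p -> []~~s) requires []p -> []~~s at some successor in {0, 2, 3, 4}.
    []p -> []~~s holds at 0, so <>([]p -> []~~s) is true at 0.
      At 0: []p is false, []~~s is false, so []p -> []~~s is true.
Satisfying worlds: {0, 1, 2, 3, 4}

5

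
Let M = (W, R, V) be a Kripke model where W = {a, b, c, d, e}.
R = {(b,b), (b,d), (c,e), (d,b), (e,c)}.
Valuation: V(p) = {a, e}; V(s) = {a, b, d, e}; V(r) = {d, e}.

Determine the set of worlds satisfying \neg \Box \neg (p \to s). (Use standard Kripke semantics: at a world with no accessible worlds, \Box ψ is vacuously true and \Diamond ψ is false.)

b, c, d, e

Let φ = \neg \Box \neg (p \to s). Evaluate φ at each world:
  a (successors ∅): φ is false.
  b (successors {b, d}): φ is true.
  c (successors {e}): φ is true.
  d (successors {b}): φ is true.
  e (successors {c}): φ is true.
For instance, at c:
  At c: \Box \neg (p \to s) is false, so \neg \Box \neg (p \to s) is true.
    At c: \Box \neg (p \to s) requires \neg (p \to s) at every successor {e}.
      \neg (p \to s) fails at e, so \Box \neg (p \to s) is false at c.
Satisfying worlds: {b, c, d, e}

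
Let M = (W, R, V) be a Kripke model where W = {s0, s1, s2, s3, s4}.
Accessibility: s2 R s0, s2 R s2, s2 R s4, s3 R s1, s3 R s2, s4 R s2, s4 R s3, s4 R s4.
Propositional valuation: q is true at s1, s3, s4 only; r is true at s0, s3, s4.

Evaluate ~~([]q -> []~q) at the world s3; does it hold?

Yes

At s3: ~([]q -> []~q) is false, so ~~([]q -> []~q) is true.
  At s3: []q -> []~q is true, so ~([]q -> []~q) is false.
    At s3: []q is false, []~q is false, so []q -> []~q is true.
      At s3: []q requires q at every successor {s1, s2}.
        q fails at s2, so []q is false at s3.
      At s3: []~q requires ~q at every successor {s1, s2}.
        ~q fails at s1, so []~q is false at s3.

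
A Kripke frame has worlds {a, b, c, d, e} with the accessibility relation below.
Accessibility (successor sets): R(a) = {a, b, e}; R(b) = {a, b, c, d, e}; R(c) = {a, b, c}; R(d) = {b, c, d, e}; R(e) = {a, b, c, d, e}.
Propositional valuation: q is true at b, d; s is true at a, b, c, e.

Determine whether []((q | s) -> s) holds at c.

Yes

Recall that []ψ holds at a world iff ψ holds at every accessible world, and <>ψ holds iff ψ holds at some accessible world.
At c: []((q | s) -> s) requires (q | s) -> s at every successor {a, b, c}.
  At a: (q | s) -> s is true.
  At b: (q | s) -> s is true.
  At c: (q | s) -> s is true.
So []((q | s) -> s) is true at c.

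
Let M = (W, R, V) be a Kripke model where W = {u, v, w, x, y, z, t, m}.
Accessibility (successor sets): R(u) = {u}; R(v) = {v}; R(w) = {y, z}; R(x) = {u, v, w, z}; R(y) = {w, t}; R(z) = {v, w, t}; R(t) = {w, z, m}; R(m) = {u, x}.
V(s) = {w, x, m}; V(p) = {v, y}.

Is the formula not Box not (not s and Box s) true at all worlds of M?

No

Let φ = not Box not (not s and Box s). Evaluate φ at each world:
  u (successors {u}): φ is false.
  v (successors {v}): φ is false.
  w (successors {y, z}): φ is false.
  x (successors {u, v, w, z}): φ is false.
  y (successors {w, t}): φ is false.
  z (successors {v, w, t}): φ is false.
  t (successors {w, z, m}): φ is false.
  m (successors {u, x}): φ is false.
Detail at u (counterexample):
  At u: Box not (not s and Box s) is true, so not Box not (not s and Box s) is false.
    At u: Box not (not s and Box s) requires not (not s and Box s) at every successor {u}.
      At u: not (not s and Box s) is true.
    So Box not (not s and Box s) is true at u.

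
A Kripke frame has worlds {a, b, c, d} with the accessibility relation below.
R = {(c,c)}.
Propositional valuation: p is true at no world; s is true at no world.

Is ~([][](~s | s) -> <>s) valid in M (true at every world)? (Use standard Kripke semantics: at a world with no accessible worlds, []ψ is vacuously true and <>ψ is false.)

Yes

Let φ = ~([][](~s | s) -> <>s). Evaluate φ at each world:
  a (successors ∅): φ is true.
  b (successors ∅): φ is true.
  c (successors {c}): φ is true.
  d (successors ∅): φ is true.
For instance, at c:
  At c: [][](~s | s) -> <>s is false, so ~([][](~s | s) -> <>s) is true.
    At c: [][](~s | s) is true, <>s is false, so [][](~s | s) -> <>s is false.
      At c: [][](~s | s) requires [](~s | s) at every successor {c}.
        At c: [](~s | s) is true.
      So [][](~s | s) is true at c.
      At c: <>s requires s at some successor in {c}.
        At c: s is false.
      So <>s is false at c.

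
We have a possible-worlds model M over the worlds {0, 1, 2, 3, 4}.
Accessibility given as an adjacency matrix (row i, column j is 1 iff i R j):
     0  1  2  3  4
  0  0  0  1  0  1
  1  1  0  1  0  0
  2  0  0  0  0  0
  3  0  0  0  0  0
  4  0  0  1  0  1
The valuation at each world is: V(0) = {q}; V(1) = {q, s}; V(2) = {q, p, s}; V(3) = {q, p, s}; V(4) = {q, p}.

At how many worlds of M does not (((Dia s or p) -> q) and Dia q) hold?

Let φ = not (((Dia s or p) -> q) and Dia q). Evaluate φ at each world:
  0 (successors {2, 4}): φ is false.
  1 (successors {0, 2}): φ is false.
  2 (successors ∅): φ is true.
  3 (successors ∅): φ is true.
  4 (successors {2, 4}): φ is false.
For instance, at 0:
  At 0: ((Dia s or p) -> q) and Dia q is true, so not (((Dia s or p) -> q) and Dia q) is false.
    At 0: (Dia s or p) -> q is true, Dia q is true, so ((Dia s or p) -> q) and Dia q is true.
      At 0: Dia s or p is true, q is true, so (Dia s or p) -> q is true.
      At 0: Dia q requires q at some successor in {2, 4}.
        q holds at 2, so Dia q is true at 0.
Satisfying worlds: {2, 3}

2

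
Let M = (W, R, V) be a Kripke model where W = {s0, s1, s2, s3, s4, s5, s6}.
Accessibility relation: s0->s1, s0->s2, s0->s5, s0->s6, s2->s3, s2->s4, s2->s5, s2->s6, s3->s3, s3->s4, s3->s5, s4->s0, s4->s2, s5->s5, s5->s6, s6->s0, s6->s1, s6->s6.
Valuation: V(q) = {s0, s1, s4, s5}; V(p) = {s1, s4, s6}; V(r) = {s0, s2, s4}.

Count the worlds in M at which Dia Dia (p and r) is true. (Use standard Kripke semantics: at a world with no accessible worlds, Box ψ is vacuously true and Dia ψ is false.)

Recall that Dia ψ holds at a world iff ψ holds at some accessible world.
Let φ = Dia Dia (p and r). Evaluate φ at each world:
  s0 (successors {s1, s2, s5, s6}): φ is true.
  s1 (successors ∅): φ is false.
  s2 (successors {s3, s4, s5, s6}): φ is true.
  s3 (successors {s3, s4, s5}): φ is true.
  s4 (successors {s0, s2}): φ is true.
  s5 (successors {s5, s6}): φ is false.
  s6 (successors {s0, s1, s6}): φ is false.
For instance, at s0:
  At s0: Dia Dia (p and r) requires Dia (p and r) at some successor in {s1, s2, s5, s6}.
    Dia (p and r) holds at s2, so Dia Dia (p and r) is true at s0.
      At s2: Dia (p and r) requires p and r at some successor in {s3, s4, s5, s6}.
        p and r holds at s4, so Dia (p and r) is true at s2.
Satisfying worlds: {s0, s2, s3, s4}

4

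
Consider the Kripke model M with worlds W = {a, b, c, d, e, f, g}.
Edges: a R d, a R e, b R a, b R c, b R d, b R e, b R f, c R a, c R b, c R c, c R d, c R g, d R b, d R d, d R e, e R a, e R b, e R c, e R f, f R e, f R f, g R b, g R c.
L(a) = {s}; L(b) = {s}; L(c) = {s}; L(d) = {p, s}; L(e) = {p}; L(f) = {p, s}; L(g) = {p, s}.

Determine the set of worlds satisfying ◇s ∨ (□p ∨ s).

a, b, c, d, e, f, g

Let φ = ◇s ∨ (□p ∨ s). Evaluate φ at each world:
  a (successors {d, e}): φ is true.
  b (successors {a, c, d, e, f}): φ is true.
  c (successors {a, b, c, d, g}): φ is true.
  d (successors {b, d, e}): φ is true.
  e (successors {a, b, c, f}): φ is true.
  f (successors {e, f}): φ is true.
  g (successors {b, c}): φ is true.
For instance, at c:
  At c: ◇s is true, □p ∨ s is true, so ◇s ∨ (□p ∨ s) is true.
    At c: ◇s requires s at some successor in {a, b, c, d, g}.
      s holds at a, so ◇s is true at c.
    At c: □p is false, s is true, so □p ∨ s is true.
      At c: □p requires p at every successor {a, b, c, d, g}.
        p fails at a, so □p is false at c.
Satisfying worlds: {a, b, c, d, e, f, g}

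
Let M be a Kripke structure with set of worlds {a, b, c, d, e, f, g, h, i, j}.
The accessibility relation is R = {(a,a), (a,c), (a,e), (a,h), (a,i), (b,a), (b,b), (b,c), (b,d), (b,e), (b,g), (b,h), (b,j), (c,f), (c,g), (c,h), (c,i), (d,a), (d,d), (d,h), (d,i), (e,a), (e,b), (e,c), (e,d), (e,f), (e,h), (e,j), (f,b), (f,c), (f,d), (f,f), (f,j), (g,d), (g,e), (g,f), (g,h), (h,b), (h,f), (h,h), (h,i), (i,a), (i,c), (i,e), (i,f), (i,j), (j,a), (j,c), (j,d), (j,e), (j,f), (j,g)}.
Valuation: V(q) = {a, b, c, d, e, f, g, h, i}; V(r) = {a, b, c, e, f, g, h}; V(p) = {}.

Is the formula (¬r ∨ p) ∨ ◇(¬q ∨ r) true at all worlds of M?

Yes

Let φ = (¬r ∨ p) ∨ ◇(¬q ∨ r). Evaluate φ at each world:
  a (successors {a, c, e, h, i}): φ is true.
  b (successors {a, b, c, d, e, g, h, j}): φ is true.
  c (successors {f, g, h, i}): φ is true.
  d (successors {a, d, h, i}): φ is true.
  e (successors {a, b, c, d, f, h, j}): φ is true.
  f (successors {b, c, d, f, j}): φ is true.
  g (successors {d, e, f, h}): φ is true.
  h (successors {b, f, h, i}): φ is true.
  i (successors {a, c, e, f, j}): φ is true.
  j (successors {a, c, d, e, f, g}): φ is true.
For instance, at b:
  At b: ¬r ∨ p is false, ◇(¬q ∨ r) is true, so (¬r ∨ p) ∨ ◇(¬q ∨ r) is true.
    At b: ◇(¬q ∨ r) requires ¬q ∨ r at some successor in {a, b, c, d, e, g, h, j}.
      ¬q ∨ r holds at a, so ◇(¬q ∨ r) is true at b.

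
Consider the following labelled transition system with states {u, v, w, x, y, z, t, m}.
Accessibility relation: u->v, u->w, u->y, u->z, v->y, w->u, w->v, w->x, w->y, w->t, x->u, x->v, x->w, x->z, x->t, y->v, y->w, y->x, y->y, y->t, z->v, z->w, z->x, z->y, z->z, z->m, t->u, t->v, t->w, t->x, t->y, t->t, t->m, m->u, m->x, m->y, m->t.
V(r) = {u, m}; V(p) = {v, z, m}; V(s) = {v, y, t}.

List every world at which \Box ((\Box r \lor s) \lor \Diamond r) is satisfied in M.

u, v, y, z

Let φ = \Box ((\Box r \lor s) \lor \Diamond r). Evaluate φ at each world:
  u (successors {v, w, y, z}): φ is true.
  v (successors {y}): φ is true.
  w (successors {u, v, x, y, t}): φ is false.
  x (successors {u, v, w, z, t}): φ is false.
  y (successors {v, w, x, y, t}): φ is true.
  z (successors {v, w, x, y, z, m}): φ is true.
  t (successors {u, v, w, x, y, t, m}): φ is false.
  m (successors {u, x, y, t}): φ is false.
For instance, at z:
  At z: \Box ((\Box r \lor s) \lor \Diamond r) requires (\Box r \lor s) \lor \Diamond r at every successor {v, w, x, y, z, m}.
    At v: (\Box r \lor s) \lor \Diamond r is true.
    At w: (\Box r \lor s) \lor \Diamond r is true.
    At x: (\Box r \lor s) \lor \Diamond r is true.
    At y: (\Box r \lor s) \lor \Diamond r is true.
    At z: (\Box r \lor s) \lor \Diamond r is true.
    At m: (\Box r \lor s) \lor \Diamond r is true.
  So \Box ((\Box r \lor s) \lor \Diamond r) is true at z.
Satisfying worlds: {u, v, y, z}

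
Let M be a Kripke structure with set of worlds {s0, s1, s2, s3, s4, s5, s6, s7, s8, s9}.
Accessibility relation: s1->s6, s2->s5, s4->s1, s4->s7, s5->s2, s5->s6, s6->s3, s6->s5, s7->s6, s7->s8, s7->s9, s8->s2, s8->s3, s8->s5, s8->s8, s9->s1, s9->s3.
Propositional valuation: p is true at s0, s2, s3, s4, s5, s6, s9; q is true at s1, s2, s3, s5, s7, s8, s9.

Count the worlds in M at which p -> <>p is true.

7

Let φ = p -> <>p. Evaluate φ at each world:
  s0 (successors ∅): φ is false.
  s1 (successors {s6}): φ is true.
  s2 (successors {s5}): φ is true.
  s3 (successors ∅): φ is false.
  s4 (successors {s1, s7}): φ is false.
  s5 (successors {s2, s6}): φ is true.
  s6 (successors {s3, s5}): φ is true.
  s7 (successors {s6, s8, s9}): φ is true.
  s8 (successors {s2, s3, s5, s8}): φ is true.
  s9 (successors {s1, s3}): φ is true.
For instance, at s5:
  At s5: p is true, <>p is true, so p -> <>p is true.
    At s5: <>p requires p at some successor in {s2, s6}.
      p holds at s2, so <>p is true at s5.
Satisfying worlds: {s1, s2, s5, s6, s7, s8, s9}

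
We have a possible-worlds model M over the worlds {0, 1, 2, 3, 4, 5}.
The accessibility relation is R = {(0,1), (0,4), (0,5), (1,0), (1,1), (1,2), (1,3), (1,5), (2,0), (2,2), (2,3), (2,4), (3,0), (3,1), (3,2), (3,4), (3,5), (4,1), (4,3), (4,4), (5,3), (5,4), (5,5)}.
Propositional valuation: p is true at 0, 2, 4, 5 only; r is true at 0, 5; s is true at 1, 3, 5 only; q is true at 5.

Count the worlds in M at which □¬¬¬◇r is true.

Recall that □ψ holds at a world iff ψ holds at every accessible world, and ◇ψ holds iff ψ holds at some accessible world.
Let φ = □¬¬¬◇r. Evaluate φ at each world:
  0 (successors {1, 4, 5}): φ is false.
  1 (successors {0, 1, 2, 3, 5}): φ is false.
  2 (successors {0, 2, 3, 4}): φ is false.
  3 (successors {0, 1, 2, 4, 5}): φ is false.
  4 (successors {1, 3, 4}): φ is false.
  5 (successors {3, 4, 5}): φ is false.
For instance, at 2:
  At 2: □¬¬¬◇r requires ¬¬¬◇r at every successor {0, 2, 3, 4}.
    ¬¬¬◇r fails at 0, so □¬¬¬◇r is false at 2.
      At 0: ¬¬◇r is true, so ¬¬¬◇r is false.
Satisfying worlds: none.

0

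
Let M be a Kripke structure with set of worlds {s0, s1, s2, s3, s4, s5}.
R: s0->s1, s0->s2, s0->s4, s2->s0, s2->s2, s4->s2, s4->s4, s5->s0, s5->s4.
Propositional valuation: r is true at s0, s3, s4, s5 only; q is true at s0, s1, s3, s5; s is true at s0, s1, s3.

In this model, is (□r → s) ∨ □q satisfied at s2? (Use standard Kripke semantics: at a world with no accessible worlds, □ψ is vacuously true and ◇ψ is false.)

Yes

Recall that □ψ holds at a world iff ψ holds at every accessible world, and ◇ψ holds iff ψ holds at some accessible world.
At s2: □r → s is true, □q is false, so (□r → s) ∨ □q is true.
  At s2: □r is false, s is false, so □r → s is true.
    At s2: □r requires r at every successor {s0, s2}.
      r fails at s2, so □r is false at s2.
  At s2: □q requires q at every successor {s0, s2}.
    q fails at s2, so □q is false at s2.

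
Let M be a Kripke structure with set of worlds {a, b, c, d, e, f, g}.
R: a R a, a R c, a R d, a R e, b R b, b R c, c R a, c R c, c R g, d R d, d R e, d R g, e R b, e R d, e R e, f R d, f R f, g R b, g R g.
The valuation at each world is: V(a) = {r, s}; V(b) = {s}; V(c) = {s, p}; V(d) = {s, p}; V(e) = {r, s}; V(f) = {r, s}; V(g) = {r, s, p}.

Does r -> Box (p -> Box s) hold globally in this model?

Yes

Let φ = r -> Box (p -> Box s). Evaluate φ at each world:
  a (successors {a, c, d, e}): φ is true.
  b (successors {b, c}): φ is true.
  c (successors {a, c, g}): φ is true.
  d (successors {d, e, g}): φ is true.
  e (successors {b, d, e}): φ is true.
  f (successors {d, f}): φ is true.
  g (successors {b, g}): φ is true.
For instance, at d:
  At d: r is false, Box (p -> Box s) is true, so r -> Box (p -> Box s) is true.
    At d: Box (p -> Box s) requires p -> Box s at every successor {d, e, g}.
      At d: p -> Box s is true.
      At e: p -> Box s is true.
      At g: p -> Box s is true.
    So Box (p -> Box s) is true at d.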